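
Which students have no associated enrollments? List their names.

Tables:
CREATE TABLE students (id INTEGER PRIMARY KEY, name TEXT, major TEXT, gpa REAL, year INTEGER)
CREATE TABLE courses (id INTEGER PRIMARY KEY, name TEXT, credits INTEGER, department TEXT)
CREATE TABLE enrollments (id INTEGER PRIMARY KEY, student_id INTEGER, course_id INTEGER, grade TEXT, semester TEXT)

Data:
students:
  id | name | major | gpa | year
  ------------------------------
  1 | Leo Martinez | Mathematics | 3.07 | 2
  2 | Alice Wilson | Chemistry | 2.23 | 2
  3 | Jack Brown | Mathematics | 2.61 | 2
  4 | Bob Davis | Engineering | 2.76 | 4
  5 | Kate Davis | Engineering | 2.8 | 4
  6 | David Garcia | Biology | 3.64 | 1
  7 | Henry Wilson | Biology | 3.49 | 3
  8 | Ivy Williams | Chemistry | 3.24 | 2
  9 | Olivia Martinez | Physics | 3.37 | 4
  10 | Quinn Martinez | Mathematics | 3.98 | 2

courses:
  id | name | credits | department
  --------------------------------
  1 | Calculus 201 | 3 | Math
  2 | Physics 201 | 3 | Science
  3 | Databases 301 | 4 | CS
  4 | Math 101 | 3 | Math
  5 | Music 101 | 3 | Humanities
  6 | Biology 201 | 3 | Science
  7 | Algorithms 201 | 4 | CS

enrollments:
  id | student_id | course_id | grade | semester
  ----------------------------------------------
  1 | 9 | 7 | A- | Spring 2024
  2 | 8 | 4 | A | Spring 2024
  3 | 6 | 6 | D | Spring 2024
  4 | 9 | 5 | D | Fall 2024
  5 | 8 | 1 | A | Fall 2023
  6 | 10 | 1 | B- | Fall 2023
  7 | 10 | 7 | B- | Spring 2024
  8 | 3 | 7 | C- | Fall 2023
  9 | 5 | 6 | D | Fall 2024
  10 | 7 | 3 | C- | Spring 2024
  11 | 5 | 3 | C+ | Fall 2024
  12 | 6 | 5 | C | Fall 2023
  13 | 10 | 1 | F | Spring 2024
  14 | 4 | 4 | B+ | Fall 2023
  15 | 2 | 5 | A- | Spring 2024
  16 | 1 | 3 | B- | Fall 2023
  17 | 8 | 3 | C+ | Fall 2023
SELECT p.name FROM students p LEFT JOIN enrollments c ON c.student_id = p.id WHERE c.id IS NULL

Execution result:
(no rows)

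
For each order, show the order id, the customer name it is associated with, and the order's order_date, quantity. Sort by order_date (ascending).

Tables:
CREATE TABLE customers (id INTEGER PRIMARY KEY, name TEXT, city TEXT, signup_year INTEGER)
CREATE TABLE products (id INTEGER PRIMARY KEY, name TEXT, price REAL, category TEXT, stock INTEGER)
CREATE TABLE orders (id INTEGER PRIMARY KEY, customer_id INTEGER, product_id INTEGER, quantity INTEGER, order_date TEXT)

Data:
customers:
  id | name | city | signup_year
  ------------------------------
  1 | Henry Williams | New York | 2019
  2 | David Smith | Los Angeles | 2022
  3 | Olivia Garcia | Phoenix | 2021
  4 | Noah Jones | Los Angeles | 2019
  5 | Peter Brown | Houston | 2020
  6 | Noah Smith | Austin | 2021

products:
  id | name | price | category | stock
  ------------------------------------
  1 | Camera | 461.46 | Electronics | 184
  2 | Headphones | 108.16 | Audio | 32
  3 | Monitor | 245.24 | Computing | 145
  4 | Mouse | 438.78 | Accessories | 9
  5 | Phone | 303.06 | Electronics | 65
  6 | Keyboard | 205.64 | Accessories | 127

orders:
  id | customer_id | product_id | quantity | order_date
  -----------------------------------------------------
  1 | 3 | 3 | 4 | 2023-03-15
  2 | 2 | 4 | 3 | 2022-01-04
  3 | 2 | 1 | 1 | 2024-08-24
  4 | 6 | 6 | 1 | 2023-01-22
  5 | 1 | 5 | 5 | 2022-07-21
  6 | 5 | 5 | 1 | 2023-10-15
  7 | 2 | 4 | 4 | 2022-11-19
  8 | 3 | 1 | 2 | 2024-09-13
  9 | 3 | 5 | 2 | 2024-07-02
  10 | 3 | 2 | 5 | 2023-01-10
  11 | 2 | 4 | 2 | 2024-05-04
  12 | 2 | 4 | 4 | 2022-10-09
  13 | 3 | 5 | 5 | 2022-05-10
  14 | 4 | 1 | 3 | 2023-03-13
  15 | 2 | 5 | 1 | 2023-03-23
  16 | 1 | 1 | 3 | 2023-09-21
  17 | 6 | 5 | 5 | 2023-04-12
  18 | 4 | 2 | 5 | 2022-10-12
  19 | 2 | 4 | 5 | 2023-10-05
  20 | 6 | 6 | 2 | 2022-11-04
SELECT c.id, p.name AS customer, c.order_date, c.quantity FROM orders c JOIN customers p ON c.customer_id = p.id ORDER BY c.order_date ASC

Execution result:
id | customer | order_date | quantity
2 | David Smith | 2022-01-04 | 3
13 | Olivia Garcia | 2022-05-10 | 5
5 | Henry Williams | 2022-07-21 | 5
12 | David Smith | 2022-10-09 | 4
18 | Noah Jones | 2022-10-12 | 5
20 | Noah Smith | 2022-11-04 | 2
7 | David Smith | 2022-11-19 | 4
10 | Olivia Garcia | 2023-01-10 | 5
4 | Noah Smith | 2023-01-22 | 1
14 | Noah Jones | 2023-03-13 | 3
1 | Olivia Garcia | 2023-03-15 | 4
15 | David Smith | 2023-03-23 | 1
17 | Noah Smith | 2023-04-12 | 5
16 | Henry Williams | 2023-09-21 | 3
19 | David Smith | 2023-10-05 | 5
6 | Peter Brown | 2023-10-15 | 1
11 | David Smith | 2024-05-04 | 2
9 | Olivia Garcia | 2024-07-02 | 2
3 | David Smith | 2024-08-24 | 1
8 | Olivia Garcia | 2024-09-13 | 2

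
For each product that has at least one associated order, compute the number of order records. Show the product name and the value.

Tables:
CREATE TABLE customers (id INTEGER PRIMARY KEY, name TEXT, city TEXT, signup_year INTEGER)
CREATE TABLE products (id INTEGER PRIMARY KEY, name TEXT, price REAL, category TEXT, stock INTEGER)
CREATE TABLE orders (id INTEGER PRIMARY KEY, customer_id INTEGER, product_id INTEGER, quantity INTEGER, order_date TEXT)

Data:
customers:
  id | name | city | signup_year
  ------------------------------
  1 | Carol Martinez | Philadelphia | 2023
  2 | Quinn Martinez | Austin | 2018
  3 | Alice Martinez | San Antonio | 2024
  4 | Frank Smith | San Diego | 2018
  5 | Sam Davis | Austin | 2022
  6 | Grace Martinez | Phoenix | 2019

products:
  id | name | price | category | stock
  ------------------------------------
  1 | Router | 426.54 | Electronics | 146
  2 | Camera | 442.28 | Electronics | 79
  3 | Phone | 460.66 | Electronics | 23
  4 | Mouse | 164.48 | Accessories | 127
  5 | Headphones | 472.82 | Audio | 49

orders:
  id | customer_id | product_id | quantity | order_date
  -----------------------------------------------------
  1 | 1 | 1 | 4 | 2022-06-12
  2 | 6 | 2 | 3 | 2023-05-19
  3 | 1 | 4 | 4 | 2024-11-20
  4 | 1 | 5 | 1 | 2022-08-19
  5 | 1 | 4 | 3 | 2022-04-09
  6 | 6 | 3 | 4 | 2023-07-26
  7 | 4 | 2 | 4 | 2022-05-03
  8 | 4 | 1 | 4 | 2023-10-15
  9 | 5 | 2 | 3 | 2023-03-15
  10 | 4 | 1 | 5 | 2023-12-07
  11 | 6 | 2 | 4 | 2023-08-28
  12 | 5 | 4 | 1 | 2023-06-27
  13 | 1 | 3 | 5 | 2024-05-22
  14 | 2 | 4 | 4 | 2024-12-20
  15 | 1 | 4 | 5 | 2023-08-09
SELECT p.name, COUNT(*) AS n FROM orders c JOIN products p ON c.product_id = p.id GROUP BY p.id, p.name

Execution result:
name | n
Router | 3
Camera | 4
Phone | 2
Mouse | 5
Headphones | 1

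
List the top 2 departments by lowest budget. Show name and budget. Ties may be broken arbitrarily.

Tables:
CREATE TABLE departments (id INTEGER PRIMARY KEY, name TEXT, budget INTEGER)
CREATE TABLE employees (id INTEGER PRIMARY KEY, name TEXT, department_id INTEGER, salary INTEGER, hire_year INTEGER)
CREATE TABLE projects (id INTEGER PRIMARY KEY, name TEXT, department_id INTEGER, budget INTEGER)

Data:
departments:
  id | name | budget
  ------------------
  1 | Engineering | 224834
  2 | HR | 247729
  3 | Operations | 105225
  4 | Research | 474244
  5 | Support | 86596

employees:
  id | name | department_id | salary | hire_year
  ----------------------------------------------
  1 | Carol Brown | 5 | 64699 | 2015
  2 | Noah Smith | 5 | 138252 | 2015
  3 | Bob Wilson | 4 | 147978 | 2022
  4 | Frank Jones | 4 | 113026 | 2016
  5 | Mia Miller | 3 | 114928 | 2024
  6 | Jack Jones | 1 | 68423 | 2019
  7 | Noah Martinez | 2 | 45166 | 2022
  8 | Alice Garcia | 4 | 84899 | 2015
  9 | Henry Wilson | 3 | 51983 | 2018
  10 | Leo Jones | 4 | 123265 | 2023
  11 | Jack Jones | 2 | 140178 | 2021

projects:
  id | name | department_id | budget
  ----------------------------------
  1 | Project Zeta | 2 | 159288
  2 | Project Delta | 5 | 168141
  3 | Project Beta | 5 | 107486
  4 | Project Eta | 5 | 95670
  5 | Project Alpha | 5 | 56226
SELECT name, budget FROM departments ORDER BY budget ASC LIMIT 2

Execution result:
name | budget
Support | 86596
Operations | 105225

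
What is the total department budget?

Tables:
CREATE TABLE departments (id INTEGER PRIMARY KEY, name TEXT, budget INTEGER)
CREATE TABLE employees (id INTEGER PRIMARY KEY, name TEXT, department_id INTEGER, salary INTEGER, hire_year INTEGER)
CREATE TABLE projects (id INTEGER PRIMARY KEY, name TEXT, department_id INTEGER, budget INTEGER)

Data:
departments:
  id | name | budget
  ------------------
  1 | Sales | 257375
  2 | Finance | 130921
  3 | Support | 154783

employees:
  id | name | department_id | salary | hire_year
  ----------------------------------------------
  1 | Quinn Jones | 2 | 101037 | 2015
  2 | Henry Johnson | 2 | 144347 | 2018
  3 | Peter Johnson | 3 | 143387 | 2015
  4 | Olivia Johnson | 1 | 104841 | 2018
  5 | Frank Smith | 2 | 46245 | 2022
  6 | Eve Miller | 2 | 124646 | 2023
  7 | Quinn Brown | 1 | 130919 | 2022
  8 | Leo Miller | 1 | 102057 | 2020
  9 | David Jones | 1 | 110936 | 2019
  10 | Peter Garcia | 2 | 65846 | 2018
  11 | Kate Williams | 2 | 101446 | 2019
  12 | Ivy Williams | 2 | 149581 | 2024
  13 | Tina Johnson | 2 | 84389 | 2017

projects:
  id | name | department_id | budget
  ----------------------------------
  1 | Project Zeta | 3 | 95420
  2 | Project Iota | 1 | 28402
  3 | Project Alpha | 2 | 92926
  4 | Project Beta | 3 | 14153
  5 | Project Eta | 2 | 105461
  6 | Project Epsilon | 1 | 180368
SELECT SUM(budget) FROM departments

Execution result:
543079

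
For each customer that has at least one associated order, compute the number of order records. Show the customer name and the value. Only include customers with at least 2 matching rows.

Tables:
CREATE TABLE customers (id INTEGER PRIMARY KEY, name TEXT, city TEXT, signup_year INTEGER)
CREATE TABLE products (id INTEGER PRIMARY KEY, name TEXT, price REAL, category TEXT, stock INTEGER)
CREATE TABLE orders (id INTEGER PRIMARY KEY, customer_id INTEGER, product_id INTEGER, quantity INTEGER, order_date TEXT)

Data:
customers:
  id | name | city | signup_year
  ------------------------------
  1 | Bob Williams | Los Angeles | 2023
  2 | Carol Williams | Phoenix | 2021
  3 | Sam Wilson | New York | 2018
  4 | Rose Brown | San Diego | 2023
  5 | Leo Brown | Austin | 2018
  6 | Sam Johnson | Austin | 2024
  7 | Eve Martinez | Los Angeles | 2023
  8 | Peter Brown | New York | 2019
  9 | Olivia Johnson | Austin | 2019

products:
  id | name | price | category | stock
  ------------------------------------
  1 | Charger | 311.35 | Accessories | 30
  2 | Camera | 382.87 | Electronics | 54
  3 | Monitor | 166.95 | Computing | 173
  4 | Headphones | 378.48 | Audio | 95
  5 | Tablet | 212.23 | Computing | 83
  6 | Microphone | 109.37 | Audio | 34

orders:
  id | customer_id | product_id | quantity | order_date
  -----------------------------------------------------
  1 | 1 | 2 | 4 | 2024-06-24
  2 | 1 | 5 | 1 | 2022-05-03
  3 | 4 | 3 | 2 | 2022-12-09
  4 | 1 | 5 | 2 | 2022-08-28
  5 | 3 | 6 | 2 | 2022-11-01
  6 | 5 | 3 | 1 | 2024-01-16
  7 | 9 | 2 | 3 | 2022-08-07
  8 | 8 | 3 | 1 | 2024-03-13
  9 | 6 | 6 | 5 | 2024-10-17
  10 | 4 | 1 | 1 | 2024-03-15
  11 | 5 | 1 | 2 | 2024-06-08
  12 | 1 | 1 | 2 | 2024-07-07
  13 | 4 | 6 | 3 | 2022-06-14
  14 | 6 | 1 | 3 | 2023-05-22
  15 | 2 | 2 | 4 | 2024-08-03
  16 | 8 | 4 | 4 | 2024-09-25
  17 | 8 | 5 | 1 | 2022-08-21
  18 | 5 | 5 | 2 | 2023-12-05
SELECT p.name, COUNT(*) AS n FROM orders c JOIN customers p ON c.customer_id = p.id GROUP BY p.id, p.name HAVING COUNT(*) >= 2

Execution result:
name | n
Bob Williams | 4
Rose Brown | 3
Leo Brown | 3
Sam Johnson | 2
Peter Brown | 3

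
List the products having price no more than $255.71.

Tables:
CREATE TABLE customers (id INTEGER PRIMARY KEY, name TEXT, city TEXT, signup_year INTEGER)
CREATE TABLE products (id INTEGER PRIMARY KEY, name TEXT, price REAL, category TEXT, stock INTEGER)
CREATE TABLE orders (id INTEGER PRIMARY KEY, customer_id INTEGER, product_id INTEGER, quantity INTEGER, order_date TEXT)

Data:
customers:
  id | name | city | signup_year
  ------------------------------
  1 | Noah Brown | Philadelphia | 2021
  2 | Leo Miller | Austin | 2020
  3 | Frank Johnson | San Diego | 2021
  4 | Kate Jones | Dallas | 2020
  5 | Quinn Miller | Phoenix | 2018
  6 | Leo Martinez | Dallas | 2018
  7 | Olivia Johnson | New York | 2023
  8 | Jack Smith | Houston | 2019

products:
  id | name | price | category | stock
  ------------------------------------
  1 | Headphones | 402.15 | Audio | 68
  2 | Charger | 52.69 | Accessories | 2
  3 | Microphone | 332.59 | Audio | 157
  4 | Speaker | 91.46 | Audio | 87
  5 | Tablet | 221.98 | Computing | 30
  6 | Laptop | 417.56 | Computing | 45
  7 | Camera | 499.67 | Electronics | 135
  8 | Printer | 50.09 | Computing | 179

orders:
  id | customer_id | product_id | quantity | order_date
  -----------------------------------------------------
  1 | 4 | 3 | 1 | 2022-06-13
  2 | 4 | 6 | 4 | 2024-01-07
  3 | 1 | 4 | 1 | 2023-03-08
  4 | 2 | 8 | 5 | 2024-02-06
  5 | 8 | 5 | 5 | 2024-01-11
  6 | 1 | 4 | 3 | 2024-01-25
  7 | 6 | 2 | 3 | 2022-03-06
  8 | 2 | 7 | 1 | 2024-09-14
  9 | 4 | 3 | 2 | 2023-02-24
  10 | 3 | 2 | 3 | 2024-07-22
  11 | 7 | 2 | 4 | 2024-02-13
SELECT name, price FROM products WHERE price <= 255.71

Execution result:
name | price
Charger | 52.69
Speaker | 91.46
Tablet | 221.98
Printer | 50.09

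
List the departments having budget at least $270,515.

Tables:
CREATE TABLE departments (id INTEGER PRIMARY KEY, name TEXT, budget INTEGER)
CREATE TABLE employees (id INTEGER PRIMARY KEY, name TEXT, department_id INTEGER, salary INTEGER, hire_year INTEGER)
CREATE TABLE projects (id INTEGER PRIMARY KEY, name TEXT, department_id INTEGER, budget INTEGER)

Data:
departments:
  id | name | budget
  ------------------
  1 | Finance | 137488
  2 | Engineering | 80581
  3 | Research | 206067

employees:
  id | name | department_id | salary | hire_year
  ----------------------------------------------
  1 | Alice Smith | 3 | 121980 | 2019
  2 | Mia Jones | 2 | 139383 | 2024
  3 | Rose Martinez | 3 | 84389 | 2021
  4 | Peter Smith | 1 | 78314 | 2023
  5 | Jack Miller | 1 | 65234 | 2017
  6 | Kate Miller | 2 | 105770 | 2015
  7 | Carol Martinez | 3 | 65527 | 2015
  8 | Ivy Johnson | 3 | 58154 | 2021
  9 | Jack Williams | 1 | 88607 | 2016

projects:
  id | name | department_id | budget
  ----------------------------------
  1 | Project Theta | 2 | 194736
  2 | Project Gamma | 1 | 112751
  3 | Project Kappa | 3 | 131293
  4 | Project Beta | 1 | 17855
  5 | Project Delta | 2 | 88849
SELECT name, budget FROM departments WHERE budget >= 270515

Execution result:
(no rows)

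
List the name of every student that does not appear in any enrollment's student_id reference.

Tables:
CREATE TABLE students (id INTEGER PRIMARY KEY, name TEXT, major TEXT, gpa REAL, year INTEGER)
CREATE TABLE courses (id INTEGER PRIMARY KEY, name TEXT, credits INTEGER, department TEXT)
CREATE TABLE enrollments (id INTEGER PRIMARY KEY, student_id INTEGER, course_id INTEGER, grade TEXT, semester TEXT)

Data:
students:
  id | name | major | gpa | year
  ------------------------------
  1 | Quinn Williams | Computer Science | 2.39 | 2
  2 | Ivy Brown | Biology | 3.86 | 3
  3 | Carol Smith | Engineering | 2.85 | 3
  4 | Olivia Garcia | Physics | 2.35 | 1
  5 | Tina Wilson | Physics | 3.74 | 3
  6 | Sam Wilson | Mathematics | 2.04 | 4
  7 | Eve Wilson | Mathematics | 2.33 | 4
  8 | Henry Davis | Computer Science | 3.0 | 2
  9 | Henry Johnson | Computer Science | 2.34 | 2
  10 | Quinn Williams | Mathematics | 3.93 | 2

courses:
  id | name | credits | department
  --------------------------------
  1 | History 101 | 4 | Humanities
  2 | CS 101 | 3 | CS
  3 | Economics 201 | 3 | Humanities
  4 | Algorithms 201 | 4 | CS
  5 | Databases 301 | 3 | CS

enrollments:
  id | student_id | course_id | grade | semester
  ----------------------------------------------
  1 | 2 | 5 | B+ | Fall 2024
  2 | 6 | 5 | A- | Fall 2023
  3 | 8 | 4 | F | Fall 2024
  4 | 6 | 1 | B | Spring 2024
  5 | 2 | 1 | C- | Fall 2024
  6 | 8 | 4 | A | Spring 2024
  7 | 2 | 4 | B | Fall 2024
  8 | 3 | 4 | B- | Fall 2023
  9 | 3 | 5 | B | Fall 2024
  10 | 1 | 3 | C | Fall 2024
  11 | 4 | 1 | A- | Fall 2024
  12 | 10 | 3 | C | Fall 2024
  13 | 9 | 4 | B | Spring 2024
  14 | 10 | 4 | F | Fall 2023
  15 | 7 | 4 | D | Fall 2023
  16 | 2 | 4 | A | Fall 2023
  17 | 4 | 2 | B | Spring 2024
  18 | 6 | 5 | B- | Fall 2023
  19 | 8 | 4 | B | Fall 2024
SELECT p.name FROM students p LEFT JOIN enrollments c ON c.student_id = p.id WHERE c.id IS NULL

Execution result:
Tina Wilson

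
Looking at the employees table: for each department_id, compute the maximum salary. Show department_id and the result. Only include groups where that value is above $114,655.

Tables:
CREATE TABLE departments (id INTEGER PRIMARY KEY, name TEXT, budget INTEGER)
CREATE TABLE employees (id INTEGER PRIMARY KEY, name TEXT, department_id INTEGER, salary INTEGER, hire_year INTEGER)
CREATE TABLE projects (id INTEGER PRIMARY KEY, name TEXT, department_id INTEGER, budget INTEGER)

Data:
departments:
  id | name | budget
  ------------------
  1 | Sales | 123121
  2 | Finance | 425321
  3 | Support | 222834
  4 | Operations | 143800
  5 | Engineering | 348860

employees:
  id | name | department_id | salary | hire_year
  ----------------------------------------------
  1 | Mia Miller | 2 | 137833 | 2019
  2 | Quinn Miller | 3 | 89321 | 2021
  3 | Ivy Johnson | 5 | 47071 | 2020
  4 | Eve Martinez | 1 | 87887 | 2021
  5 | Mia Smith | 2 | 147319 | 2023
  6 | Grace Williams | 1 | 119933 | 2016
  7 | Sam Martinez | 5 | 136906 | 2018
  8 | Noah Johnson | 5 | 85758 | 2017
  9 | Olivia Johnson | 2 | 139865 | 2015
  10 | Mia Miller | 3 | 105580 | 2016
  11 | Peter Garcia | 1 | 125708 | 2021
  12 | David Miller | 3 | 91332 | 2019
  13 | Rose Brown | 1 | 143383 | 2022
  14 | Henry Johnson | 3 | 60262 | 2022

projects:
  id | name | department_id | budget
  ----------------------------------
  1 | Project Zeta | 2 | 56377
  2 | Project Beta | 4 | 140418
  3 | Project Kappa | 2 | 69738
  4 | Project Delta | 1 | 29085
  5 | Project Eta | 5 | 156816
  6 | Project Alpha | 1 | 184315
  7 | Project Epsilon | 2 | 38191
SELECT department_id, MAX(salary) AS max_salary FROM employees GROUP BY department_id HAVING MAX(salary) > 114655

Execution result:
department_id | max_salary
1 | 143383
2 | 147319
5 | 136906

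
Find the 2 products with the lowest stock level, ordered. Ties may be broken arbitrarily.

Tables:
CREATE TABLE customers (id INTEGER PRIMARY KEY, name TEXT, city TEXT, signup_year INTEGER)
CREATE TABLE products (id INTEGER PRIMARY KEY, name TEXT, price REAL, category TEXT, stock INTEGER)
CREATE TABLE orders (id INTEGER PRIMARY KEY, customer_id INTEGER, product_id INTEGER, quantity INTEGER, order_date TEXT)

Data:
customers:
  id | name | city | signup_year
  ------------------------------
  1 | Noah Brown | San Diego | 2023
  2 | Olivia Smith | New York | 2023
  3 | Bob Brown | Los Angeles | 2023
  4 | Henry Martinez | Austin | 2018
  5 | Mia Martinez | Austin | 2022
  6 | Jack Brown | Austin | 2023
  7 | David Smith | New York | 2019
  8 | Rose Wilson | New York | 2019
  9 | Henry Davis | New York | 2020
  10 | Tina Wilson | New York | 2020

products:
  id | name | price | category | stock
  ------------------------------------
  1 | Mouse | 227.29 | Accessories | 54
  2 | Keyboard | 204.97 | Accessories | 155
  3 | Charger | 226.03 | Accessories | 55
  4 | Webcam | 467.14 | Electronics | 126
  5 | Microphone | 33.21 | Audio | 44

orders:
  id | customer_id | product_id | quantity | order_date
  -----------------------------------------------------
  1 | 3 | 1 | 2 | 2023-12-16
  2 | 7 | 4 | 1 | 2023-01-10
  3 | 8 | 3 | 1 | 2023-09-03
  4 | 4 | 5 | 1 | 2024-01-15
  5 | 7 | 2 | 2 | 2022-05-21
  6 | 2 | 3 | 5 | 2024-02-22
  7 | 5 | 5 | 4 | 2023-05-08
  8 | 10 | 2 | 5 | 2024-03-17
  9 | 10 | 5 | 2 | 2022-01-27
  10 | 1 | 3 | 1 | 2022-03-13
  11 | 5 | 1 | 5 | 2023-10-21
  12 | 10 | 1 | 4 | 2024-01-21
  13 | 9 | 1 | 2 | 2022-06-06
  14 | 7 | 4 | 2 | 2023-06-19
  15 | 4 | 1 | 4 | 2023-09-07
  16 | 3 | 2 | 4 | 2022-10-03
SELECT name, stock FROM products ORDER BY stock ASC LIMIT 2

Execution result:
name | stock
Microphone | 44
Mouse | 54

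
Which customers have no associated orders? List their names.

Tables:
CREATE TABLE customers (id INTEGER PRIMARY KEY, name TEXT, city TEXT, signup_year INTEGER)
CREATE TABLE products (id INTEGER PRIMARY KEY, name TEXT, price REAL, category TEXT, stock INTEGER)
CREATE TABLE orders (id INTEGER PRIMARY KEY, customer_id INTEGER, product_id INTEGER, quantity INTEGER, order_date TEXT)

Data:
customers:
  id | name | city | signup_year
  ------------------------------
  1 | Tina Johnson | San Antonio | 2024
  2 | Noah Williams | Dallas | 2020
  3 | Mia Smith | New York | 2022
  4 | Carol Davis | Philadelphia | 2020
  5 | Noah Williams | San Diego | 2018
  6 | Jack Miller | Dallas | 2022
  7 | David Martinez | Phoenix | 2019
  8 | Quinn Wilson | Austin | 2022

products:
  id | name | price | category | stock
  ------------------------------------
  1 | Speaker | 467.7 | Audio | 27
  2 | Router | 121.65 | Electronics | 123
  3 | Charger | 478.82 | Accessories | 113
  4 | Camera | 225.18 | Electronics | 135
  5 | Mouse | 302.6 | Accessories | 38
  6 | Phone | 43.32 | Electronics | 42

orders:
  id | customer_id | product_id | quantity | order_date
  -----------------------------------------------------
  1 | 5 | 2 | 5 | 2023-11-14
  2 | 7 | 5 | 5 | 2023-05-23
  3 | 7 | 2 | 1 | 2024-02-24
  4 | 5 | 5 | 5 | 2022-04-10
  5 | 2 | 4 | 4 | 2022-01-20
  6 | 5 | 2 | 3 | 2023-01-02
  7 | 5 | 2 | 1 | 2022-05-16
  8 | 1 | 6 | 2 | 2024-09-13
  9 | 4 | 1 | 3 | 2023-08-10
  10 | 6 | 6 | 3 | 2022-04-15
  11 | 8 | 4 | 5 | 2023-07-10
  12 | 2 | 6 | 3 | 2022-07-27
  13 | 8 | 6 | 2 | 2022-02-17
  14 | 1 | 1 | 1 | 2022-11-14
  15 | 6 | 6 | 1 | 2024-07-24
SELECT p.name FROM customers p LEFT JOIN orders c ON c.customer_id = p.id WHERE c.id IS NULL

Execution result:
Mia Smith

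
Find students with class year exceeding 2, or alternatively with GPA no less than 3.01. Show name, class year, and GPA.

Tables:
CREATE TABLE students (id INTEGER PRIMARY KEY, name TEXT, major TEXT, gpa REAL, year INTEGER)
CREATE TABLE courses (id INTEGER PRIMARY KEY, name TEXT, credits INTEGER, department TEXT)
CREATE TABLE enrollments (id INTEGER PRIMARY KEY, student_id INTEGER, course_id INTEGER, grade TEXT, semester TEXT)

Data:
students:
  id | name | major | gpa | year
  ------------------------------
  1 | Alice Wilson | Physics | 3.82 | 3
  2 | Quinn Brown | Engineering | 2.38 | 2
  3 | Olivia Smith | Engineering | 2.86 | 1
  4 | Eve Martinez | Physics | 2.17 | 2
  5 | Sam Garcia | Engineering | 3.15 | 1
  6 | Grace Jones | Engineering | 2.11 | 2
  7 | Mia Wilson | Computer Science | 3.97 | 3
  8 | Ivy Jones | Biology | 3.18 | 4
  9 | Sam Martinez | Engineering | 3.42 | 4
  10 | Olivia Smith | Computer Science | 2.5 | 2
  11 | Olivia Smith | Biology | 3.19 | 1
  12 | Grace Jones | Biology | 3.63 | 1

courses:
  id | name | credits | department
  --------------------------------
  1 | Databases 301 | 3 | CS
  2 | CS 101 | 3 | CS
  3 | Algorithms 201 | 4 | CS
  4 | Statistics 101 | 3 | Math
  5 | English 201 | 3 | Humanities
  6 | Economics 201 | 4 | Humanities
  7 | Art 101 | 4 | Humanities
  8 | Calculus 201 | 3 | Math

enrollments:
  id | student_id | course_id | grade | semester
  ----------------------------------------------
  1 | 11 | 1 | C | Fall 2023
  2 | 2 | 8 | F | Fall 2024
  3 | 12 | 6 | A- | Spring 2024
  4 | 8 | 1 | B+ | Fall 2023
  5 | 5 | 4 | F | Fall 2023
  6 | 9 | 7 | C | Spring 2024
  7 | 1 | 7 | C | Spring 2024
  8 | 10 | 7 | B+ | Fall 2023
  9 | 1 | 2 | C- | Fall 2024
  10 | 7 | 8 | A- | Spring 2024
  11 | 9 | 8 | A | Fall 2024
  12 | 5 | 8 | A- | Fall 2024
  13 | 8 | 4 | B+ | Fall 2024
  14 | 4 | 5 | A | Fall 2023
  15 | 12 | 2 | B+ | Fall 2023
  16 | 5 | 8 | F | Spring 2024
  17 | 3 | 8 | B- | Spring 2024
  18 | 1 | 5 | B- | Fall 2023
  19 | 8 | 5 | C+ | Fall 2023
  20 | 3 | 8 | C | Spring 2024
SELECT name, year, gpa FROM students WHERE year > 2 OR gpa >= 3.01

Execution result:
name | year | gpa
Alice Wilson | 3 | 3.82
Sam Garcia | 1 | 3.15
Mia Wilson | 3 | 3.97
Ivy Jones | 4 | 3.18
Sam Martinez | 4 | 3.42
Olivia Smith | 1 | 3.19
Grace Jones | 1 | 3.63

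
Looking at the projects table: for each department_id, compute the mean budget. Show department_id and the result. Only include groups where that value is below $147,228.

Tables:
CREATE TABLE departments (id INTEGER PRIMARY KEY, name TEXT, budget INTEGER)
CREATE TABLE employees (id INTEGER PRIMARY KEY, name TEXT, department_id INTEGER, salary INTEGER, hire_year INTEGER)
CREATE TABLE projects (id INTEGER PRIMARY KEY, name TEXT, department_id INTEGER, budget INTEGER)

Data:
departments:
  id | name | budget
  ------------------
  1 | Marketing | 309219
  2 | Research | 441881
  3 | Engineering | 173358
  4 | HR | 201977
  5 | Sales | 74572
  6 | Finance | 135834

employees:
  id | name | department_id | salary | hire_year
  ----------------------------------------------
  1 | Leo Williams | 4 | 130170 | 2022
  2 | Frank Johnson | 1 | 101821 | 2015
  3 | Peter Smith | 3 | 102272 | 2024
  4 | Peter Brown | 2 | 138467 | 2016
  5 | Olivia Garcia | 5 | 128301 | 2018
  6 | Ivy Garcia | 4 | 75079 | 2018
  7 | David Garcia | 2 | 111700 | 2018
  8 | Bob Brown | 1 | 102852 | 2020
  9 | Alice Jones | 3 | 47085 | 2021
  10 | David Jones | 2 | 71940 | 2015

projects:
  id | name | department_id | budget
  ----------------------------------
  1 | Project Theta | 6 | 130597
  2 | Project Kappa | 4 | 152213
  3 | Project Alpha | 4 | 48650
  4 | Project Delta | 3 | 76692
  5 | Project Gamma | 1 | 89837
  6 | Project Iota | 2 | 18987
SELECT department_id, AVG(budget) AS avg_budget FROM projects GROUP BY department_id HAVING AVG(budget) < 147228

Execution result:
department_id | avg_budget
1 | 89837.00
2 | 18987.00
3 | 76692.00
4 | 100431.50
6 | 130597.00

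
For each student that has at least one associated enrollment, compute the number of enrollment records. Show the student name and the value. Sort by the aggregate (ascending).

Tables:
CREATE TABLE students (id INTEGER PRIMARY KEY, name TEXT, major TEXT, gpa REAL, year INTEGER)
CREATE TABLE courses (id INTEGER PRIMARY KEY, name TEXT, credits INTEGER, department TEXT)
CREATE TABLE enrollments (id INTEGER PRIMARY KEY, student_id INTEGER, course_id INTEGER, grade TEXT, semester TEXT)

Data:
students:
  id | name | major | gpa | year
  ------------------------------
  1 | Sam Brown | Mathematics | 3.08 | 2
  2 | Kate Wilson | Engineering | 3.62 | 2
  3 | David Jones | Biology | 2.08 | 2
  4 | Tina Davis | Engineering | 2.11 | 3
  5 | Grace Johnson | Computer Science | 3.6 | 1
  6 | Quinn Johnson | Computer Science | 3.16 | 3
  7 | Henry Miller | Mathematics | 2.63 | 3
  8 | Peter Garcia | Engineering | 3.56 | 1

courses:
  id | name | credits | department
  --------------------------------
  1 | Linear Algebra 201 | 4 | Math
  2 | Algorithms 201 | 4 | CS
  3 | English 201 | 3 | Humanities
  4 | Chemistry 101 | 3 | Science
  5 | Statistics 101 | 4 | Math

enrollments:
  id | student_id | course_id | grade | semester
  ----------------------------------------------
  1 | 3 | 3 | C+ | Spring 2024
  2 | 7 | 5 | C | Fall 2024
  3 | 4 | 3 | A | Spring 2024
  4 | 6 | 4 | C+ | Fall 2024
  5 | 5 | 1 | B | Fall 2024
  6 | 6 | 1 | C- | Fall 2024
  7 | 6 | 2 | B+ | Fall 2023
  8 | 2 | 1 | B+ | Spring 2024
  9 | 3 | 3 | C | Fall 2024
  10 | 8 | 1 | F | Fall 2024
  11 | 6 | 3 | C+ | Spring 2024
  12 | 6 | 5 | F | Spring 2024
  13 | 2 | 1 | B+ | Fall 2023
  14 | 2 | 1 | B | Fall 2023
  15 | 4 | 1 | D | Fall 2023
SELECT p.name, COUNT(*) AS n FROM enrollments c JOIN students p ON c.student_id = p.id GROUP BY p.id, p.name ORDER BY n ASC

Execution result:
name | n
Grace Johnson | 1
Henry Miller | 1
Peter Garcia | 1
David Jones | 2
Tina Davis | 2
Kate Wilson | 3
Quinn Johnson | 5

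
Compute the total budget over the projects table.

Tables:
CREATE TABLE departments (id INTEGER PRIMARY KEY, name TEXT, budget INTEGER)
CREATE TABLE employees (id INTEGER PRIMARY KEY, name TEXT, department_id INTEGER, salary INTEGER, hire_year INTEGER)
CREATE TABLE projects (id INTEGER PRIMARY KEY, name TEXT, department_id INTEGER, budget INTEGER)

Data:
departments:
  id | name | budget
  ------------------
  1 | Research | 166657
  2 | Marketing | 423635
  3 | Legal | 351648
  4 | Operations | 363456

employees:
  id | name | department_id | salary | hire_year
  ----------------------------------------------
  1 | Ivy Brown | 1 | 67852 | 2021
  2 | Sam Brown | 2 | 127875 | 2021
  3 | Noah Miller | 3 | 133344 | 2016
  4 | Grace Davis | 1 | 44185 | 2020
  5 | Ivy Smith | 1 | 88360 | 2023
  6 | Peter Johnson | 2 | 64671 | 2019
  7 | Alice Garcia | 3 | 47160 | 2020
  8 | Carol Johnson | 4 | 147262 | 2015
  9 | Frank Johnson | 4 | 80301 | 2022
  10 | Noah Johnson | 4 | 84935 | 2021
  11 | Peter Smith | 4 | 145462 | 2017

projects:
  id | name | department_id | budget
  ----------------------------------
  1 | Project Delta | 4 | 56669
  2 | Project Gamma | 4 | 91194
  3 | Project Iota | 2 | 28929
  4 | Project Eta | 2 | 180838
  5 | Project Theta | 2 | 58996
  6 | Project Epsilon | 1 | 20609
SELECT SUM(budget) FROM projects

Execution result:
437235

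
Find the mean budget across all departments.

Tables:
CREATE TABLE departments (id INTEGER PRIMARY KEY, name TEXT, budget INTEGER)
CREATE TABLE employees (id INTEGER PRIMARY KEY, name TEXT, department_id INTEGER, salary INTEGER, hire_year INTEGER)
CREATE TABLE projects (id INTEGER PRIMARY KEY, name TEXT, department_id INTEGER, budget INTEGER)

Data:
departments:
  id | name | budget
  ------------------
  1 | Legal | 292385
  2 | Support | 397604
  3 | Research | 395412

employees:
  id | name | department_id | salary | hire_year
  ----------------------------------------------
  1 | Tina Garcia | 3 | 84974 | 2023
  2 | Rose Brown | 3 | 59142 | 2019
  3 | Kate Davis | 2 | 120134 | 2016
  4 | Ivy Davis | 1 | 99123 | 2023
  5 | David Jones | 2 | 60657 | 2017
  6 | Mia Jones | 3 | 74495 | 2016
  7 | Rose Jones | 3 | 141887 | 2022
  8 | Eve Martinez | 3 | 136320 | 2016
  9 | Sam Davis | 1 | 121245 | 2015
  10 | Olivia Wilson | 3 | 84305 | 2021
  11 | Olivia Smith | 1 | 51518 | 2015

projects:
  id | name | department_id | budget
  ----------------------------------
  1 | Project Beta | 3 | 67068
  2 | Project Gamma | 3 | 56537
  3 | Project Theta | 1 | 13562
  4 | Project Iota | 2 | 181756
SELECT AVG(budget) FROM departments

Execution result:
361800.33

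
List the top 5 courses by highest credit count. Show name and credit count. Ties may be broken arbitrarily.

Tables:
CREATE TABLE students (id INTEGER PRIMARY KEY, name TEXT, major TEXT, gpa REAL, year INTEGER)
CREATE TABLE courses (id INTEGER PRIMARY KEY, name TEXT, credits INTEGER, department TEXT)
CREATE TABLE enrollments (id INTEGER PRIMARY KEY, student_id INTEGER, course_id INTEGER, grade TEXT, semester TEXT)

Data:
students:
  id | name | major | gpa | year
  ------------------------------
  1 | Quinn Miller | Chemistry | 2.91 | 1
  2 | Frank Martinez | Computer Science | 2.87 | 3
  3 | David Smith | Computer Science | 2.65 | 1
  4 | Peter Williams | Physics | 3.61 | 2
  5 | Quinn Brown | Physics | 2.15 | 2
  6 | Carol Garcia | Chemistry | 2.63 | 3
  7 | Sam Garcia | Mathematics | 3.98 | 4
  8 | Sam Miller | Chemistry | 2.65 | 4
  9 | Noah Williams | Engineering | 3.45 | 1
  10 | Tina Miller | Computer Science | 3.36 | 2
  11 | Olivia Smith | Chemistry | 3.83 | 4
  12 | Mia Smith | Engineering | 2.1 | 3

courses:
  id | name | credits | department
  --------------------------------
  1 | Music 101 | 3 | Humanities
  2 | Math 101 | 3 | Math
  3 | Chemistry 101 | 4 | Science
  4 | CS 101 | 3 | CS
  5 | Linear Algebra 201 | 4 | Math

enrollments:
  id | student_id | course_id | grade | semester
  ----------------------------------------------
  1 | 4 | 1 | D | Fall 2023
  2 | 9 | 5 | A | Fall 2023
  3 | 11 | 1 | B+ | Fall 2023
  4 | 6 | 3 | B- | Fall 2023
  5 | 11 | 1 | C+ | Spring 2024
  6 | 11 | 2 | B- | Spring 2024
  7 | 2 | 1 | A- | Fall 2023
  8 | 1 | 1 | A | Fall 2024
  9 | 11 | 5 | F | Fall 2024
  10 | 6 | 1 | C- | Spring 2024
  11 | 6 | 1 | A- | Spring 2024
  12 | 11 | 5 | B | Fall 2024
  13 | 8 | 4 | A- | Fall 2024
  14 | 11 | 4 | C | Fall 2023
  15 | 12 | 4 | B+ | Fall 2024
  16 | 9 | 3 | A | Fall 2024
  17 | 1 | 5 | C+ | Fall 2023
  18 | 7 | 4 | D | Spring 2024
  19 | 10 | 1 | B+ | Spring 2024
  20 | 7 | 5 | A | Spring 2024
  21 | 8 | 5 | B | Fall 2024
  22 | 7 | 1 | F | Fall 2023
SELECT name, credits FROM courses ORDER BY credits DESC LIMIT 5

Execution result:
name | credits
Chemistry 101 | 4
Linear Algebra 201 | 4
Music 101 | 3
Math 101 | 3
CS 101 | 3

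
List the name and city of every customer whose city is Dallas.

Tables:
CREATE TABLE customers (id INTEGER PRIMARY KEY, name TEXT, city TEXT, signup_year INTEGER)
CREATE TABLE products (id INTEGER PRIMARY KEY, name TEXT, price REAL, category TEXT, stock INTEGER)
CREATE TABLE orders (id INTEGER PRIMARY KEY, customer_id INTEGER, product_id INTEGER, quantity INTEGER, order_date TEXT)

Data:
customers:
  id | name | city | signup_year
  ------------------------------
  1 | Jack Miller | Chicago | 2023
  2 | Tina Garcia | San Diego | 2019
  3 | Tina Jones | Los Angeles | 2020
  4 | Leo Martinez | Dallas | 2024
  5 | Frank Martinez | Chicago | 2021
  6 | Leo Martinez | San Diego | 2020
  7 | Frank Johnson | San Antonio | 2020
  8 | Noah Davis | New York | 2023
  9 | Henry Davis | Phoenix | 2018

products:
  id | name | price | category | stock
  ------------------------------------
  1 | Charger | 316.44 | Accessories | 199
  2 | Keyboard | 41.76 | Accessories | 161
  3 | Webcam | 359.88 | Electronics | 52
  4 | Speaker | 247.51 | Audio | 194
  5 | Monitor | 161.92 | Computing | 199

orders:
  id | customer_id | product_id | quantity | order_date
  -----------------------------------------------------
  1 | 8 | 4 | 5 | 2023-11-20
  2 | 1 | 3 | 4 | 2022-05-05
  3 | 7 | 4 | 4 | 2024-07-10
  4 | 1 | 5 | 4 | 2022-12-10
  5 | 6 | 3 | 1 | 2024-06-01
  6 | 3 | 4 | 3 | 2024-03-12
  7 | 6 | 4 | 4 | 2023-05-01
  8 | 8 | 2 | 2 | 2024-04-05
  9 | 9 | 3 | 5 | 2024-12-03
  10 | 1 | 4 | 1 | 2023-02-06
SELECT name, city FROM customers WHERE city = 'Dallas'

Execution result:
name | city
Leo Martinez | Dallas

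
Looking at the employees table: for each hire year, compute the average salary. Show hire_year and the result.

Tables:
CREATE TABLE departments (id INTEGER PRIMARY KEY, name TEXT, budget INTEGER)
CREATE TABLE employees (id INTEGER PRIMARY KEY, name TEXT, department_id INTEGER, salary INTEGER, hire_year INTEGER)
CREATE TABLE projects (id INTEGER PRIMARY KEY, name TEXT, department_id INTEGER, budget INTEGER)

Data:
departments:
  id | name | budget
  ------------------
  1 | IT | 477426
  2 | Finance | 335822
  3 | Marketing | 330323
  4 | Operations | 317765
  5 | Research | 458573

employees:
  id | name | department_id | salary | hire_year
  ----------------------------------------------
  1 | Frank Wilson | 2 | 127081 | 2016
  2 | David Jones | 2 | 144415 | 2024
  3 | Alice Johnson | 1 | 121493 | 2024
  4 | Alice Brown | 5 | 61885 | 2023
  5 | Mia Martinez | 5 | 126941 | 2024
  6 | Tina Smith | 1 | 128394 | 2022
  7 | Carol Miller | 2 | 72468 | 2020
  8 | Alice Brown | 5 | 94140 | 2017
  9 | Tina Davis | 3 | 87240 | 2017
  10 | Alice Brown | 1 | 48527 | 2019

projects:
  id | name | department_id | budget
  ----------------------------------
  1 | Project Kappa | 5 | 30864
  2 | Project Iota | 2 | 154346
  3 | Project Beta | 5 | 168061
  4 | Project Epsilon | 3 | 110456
SELECT hire_year, AVG(salary) AS avg_salary FROM employees GROUP BY hire_year

Execution result:
hire_year | avg_salary
2016 | 127081.00
2017 | 90690.00
2019 | 48527.00
2020 | 72468.00
2022 | 128394.00
2023 | 61885.00
2024 | 130949.67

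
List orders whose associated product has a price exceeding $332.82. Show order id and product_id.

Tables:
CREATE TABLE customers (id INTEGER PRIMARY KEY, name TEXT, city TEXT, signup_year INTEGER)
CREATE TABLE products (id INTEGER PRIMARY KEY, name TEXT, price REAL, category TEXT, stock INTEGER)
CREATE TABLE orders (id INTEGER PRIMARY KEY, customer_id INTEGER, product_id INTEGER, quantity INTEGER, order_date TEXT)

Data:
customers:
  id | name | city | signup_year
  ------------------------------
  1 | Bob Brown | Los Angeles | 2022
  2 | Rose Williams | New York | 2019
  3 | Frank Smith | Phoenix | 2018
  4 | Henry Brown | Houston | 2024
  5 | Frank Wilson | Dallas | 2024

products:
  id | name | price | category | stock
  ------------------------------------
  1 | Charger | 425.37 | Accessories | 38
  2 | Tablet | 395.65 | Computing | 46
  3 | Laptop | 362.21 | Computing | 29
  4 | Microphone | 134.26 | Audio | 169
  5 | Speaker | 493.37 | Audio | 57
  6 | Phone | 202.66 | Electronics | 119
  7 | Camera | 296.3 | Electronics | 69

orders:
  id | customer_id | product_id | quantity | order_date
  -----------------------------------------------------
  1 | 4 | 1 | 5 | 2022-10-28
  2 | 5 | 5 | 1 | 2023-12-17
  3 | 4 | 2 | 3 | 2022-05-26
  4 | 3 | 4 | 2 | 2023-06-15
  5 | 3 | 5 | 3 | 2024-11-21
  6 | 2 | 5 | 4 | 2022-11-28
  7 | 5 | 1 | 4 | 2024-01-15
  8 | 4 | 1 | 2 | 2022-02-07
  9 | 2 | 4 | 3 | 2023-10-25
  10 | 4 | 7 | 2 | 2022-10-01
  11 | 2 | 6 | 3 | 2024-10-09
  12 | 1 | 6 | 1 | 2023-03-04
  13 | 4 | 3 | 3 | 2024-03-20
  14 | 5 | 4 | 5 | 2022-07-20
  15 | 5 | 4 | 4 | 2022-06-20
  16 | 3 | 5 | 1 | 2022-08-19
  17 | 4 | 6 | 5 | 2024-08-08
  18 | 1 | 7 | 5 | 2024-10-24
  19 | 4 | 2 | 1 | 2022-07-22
SELECT id, product_id FROM orders WHERE product_id IN (SELECT id FROM products WHERE price > 332.82)

Execution result:
id | product_id
1 | 1
2 | 5
3 | 2
5 | 5
6 | 5
7 | 1
8 | 1
13 | 3
16 | 5
19 | 2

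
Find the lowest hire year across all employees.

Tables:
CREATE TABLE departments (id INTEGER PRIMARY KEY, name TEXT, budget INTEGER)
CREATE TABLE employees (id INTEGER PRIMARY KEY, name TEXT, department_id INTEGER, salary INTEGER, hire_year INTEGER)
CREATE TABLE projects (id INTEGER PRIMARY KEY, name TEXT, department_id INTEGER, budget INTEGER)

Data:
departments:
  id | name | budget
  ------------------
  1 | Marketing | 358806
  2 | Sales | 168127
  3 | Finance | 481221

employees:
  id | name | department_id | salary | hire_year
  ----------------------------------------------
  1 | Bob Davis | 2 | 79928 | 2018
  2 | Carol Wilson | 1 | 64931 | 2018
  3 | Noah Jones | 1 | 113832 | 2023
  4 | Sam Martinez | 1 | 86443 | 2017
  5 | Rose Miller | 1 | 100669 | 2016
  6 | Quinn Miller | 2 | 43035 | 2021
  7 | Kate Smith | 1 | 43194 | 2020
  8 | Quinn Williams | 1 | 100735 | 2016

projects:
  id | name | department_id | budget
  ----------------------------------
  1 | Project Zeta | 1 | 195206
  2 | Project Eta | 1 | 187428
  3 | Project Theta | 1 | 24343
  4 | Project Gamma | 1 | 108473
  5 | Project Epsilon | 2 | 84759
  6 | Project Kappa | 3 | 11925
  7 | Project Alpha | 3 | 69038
SELECT MIN(hire_year) FROM employees

Execution result:
2016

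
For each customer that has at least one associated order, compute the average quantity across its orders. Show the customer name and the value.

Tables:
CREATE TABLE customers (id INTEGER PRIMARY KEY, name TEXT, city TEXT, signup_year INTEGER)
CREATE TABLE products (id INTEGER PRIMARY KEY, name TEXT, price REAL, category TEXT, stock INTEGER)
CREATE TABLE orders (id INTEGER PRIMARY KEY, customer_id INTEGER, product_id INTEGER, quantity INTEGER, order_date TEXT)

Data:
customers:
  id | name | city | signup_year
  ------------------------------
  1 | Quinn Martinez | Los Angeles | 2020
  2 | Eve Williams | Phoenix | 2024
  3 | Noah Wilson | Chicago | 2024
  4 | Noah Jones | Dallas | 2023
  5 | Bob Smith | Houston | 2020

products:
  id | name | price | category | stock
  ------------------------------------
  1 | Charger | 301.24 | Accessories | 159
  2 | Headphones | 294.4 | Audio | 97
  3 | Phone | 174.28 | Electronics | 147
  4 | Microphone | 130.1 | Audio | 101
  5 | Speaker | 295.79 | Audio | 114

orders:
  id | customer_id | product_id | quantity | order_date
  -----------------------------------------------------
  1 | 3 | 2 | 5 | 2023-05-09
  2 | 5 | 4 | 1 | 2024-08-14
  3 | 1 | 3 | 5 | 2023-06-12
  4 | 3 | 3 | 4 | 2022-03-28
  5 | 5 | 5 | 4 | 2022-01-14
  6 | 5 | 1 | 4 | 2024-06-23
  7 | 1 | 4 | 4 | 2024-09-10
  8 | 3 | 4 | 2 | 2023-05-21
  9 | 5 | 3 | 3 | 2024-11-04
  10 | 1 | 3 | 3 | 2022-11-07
SELECT p.name, AVG(c.quantity) AS avg_quantity FROM orders c JOIN customers p ON c.customer_id = p.id GROUP BY p.id, p.name

Execution result:
name | avg_quantity
Quinn Martinez | 4.00
Noah Wilson | 3.67
Bob Smith | 3.00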